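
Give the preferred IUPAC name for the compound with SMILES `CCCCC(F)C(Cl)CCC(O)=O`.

The longest carbon chain that includes the –COOH group has 9 carbons, so the parent hydride is nonane.
A carboxylic acid (terminal –COOH) is the principal characteristic group, giving the suffix -oic acid.
Choose the numbering such that the carboxylic acid carbon is C-1 by definition.
That gives a chloro group at C-4; a fluoro group at C-5.
Prefixes are listed alphabetically: chloro, fluoro.
The name is 4-chloro-5-fluorononanoic acid.

4-chloro-5-fluorononanoic acid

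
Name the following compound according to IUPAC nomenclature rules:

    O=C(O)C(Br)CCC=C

2-bromohex-5-enoic acid

The longest carbon chain that includes the –COOH group and the multiple bond has 6 carbons, so the parent hydride is hexane.
A carboxylic acid (terminal –COOH) is the principal characteristic group, giving the suffix -oic acid.
There is one C=C double bond, indicated by the ending -ene.
Number the chain so that the carboxylic acid carbon is C-1 by definition.
With this numbering: the double bond between C-5 and C-6; a bromo group at C-2.
Assembling the pieces gives 2-bromohex-5-enoic acid.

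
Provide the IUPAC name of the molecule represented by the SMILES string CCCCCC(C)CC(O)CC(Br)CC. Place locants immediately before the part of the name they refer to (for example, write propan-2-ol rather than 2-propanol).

3-bromo-7-methyldodecan-5-ol

The longest chain bearing the –OH group is 12 carbons long (dodecane).
The highest-priority functional group is an alcohol (–OH), so the name ends in -ol.
Number the chain so that numbering from this end puts the hydroxyl group at C-5 rather than C-8.
With this numbering: the hydroxyl at C-5; a bromo group at C-3; a methyl group at C-7.
The substituents are ordered alphabetically, ignoring any di-/tri- multipliers.
Assembling the pieces gives 3-bromo-7-methyldodecan-5-ol.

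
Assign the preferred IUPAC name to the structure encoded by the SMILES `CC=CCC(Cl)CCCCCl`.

5,9-dichloronon-2-ene

The longest carbon chain that includes the multiple bond has 9 carbons, so the parent hydride is nonane.
A C=C double bond in the chain gives the infix -ene-.
Number the chain so that numbering from this end puts the double bond at C-2 rather than C-7.
That gives the double bond between C-2 and C-3; chloro groups at C-5 and C-9.
The name is 5,9-dichloronon-2-ene.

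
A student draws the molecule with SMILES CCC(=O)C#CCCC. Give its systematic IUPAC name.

The longest chain bearing the carbonyl and the multiple bond is 8 carbons long (octane).
The principal characteristic group is a ketone (C=O on an internal carbon), named with the suffix -one.
A C≡C triple bond in the chain gives the infix -yne-.
The numbering direction is chosen so that numbering from this end puts the carbonyl group at C-3 rather than C-6.
This places the carbonyl at C-3; the triple bond between C-4 and C-5.
Putting it together: oct-4-yn-3-one.

oct-4-yn-3-one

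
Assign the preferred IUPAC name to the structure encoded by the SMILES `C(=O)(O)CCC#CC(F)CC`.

The longest carbon chain that includes the –COOH group and the multiple bond has 8 carbons, so the parent hydride is octane.
The principal characteristic group is a carboxylic acid (terminal –COOH), named with the suffix -oic acid.
There is one C≡C triple bond, indicated by the ending -yne.
Choose the numbering such that the carboxylic acid carbon is C-1 by definition.
This places the triple bond between C-4 and C-5; a fluoro group at C-6.
Assembling the pieces gives 6-fluorooct-4-ynoic acid.

6-fluorooct-4-ynoic acid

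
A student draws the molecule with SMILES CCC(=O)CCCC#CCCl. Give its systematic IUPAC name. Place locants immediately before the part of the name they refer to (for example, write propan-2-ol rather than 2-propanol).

9-chloronon-7-yn-3-one

The longest carbon chain that includes the carbonyl and the multiple bond has 9 carbons, so the parent hydride is nonane.
The highest-priority functional group is a ketone (C=O on an internal carbon), so the name ends in -one.
There is one C≡C triple bond, indicated by the ending -yne.
Number the chain so that numbering from this end puts the carbonyl group at C-3 rather than C-7.
With this numbering: the carbonyl at C-3; the triple bond between C-7 and C-8; a chloro group at C-9.
Assembling the pieces gives 9-chloronon-7-yn-3-one.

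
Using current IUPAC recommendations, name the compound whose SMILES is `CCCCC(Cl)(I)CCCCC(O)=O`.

6-chloro-6-iododecanoic acid

Counting along the main chain through the –COOH group gives 10 carbons: the parent is decane.
The highest-priority functional group is a carboxylic acid (terminal –COOH), so the name ends in -oic acid.
Choose the numbering such that the carboxylic acid carbon is C-1 by definition.
This places a chloro group at C-6; an iodo group at C-6.
Substituent prefixes are cited in alphabetical order (multiplying prefixes like di-/tri- are ignored for ordering).
The name is 6-chloro-6-iododecanoic acid.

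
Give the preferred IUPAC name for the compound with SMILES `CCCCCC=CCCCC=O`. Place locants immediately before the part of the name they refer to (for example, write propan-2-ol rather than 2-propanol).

undec-5-enal

The longest chain bearing the –CHO group and the multiple bond is 11 carbons long (undecane).
The principal characteristic group is an aldehyde (terminal –CHO), named with the suffix -al.
A C=C double bond in the chain gives the infix -ene-.
Choose the numbering such that the aldehyde carbon is C-1 by definition.
That gives the double bond between C-5 and C-6.
Putting it together: undec-5-enal.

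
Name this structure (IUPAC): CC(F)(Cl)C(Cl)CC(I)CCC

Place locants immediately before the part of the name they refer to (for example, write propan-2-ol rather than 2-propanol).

2,3-dichloro-2-fluoro-5-iodooctane

The parent chain contains 8 carbons (octane).
Number the chain so that the substituent locant set {2,2,3,5} is lower than {4,6,7,7} at the first point of difference.
With this numbering: chloro groups at C-2 and C-3; a fluoro group at C-2; an iodo group at C-5.
The substituents are ordered alphabetically, ignoring any di-/tri- multipliers.
Putting it together: 2,3-dichloro-2-fluoro-5-iodooctane.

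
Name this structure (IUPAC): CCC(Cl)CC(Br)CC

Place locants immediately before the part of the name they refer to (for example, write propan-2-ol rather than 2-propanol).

The longest carbon chain is 7 atoms: the parent is heptane.
The numbering direction is chosen so that the locant sets are identical either way, so the alphabetically earlier bromo substituent takes the lower locant (3 rather than 5).
This places a bromo group at C-3; a chloro group at C-5.
Substituent prefixes are cited in alphabetical order (multiplying prefixes like di-/tri- are ignored for ordering).
Putting it together: 3-bromo-5-chloroheptane.

3-bromo-5-chloroheptane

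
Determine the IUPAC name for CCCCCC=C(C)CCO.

Counting along the main chain through the –OH group and the multiple bond gives 9 carbons: the parent is nonane.
The highest-priority functional group is an alcohol (–OH), so the name ends in -ol.
There is one C=C double bond, indicated by the ending -ene.
Number the chain so that numbering from this end puts the hydroxyl group at C-1 rather than C-9.
This places the hydroxyl at C-1; the double bond between C-3 and C-4; a methyl group at C-3.
Putting it together: 3-methylnon-3-en-1-ol.

3-methylnon-3-en-1-ol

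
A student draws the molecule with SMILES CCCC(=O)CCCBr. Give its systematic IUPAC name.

1-bromoheptan-4-one

Counting along the main chain through the carbonyl gives 7 carbons: the parent is heptane.
The principal characteristic group is a ketone (C=O on an internal carbon), named with the suffix -one.
Choose the numbering such that the substituent locant set {1} is lower than {7} at the first point of difference.
With this numbering: the carbonyl at C-4; a bromo group at C-1.
The name is 1-bromoheptan-4-one.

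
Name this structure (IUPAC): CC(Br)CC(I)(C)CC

The longest carbon chain is 6 atoms: the parent is hexane.
Choose the numbering such that the substituent locant set {2,4,4} is lower than {3,3,5} at the first point of difference.
This places a bromo group at C-2; an iodo group at C-4; a methyl group at C-4.
The substituents are ordered alphabetically, ignoring any di-/tri- multipliers.
Putting it together: 2-bromo-4-iodo-4-methylhexane.

2-bromo-4-iodo-4-methylhexane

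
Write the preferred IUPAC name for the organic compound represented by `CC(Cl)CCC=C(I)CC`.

The longest carbon chain that includes the multiple bond has 8 carbons, so the parent hydride is octane.
A C=C double bond in the chain gives the infix -ene-.
The numbering direction is chosen so that numbering from this end puts the double bond at C-3 rather than C-5.
This places the double bond between C-3 and C-4; a chloro group at C-7; an iodo group at C-3.
Prefixes are listed alphabetically: chloro, iodo.
Assembling the pieces gives 7-chloro-3-iodooct-3-ene.

7-chloro-3-iodooct-3-ene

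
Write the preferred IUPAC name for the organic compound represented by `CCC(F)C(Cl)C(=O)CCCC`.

The longest chain bearing the carbonyl is 9 carbons long (nonane).
The principal characteristic group is a ketone (C=O on an internal carbon), named with the suffix -one.
Number the chain so that the substituent locant set {3,4} is lower than {6,7} at the first point of difference.
With this numbering: the carbonyl at C-5; a chloro group at C-4; a fluoro group at C-3.
The substituents are ordered alphabetically, ignoring any di-/tri- multipliers.
The name is 4-chloro-3-fluorononan-5-one.

4-chloro-3-fluorononan-5-one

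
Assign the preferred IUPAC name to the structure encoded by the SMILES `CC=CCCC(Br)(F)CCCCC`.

The longest carbon chain that includes the multiple bond has 11 carbons, so the parent hydride is undecane.
The chain contains a C=C double bond, so the unsaturation ending is -ene.
The numbering direction is chosen so that numbering from this end puts the double bond at C-2 rather than C-9.
This places the double bond between C-2 and C-3; a bromo group at C-6; a fluoro group at C-6.
Prefixes are listed alphabetically: bromo, fluoro.
The name is 6-bromo-6-fluoroundec-2-ene.

6-bromo-6-fluoroundec-2-ene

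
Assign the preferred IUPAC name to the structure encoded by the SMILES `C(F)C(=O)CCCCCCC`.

1-fluorononan-2-one

The longest chain bearing the carbonyl is 9 carbons long (nonane).
A ketone (C=O on an internal carbon) is the principal characteristic group, giving the suffix -one.
Number the chain so that numbering from this end puts the carbonyl group at C-2 rather than C-8.
This places the carbonyl at C-2; a fluoro group at C-1.
Putting it together: 1-fluorononan-2-one.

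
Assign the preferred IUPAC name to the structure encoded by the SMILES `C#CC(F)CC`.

The longest chain bearing the multiple bond is 5 carbons long (pentane).
The chain contains a C≡C triple bond, so the unsaturation ending is -yne.
Number the chain so that numbering from this end puts the triple bond at C-1 rather than C-4.
With this numbering: the triple bond between C-1 and C-2; a fluoro group at C-3.
Assembling the pieces gives 3-fluoropent-1-yne.

3-fluoropent-1-yne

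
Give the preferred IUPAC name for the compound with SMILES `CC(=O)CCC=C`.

hex-5-en-2-one

Counting along the main chain through the carbonyl and the multiple bond gives 6 carbons: the parent is hexane.
The principal characteristic group is a ketone (C=O on an internal carbon), named with the suffix -one.
A C=C double bond in the chain gives the infix -ene-.
Number the chain so that numbering from this end puts the carbonyl group at C-2 rather than C-5.
With this numbering: the carbonyl at C-2; the double bond between C-5 and C-6.
Assembling the pieces gives hex-5-en-2-one.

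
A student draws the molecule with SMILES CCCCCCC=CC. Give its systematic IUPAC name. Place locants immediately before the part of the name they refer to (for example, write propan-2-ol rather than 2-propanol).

The longest carbon chain that includes the multiple bond has 9 carbons, so the parent hydride is nonane.
The chain contains a C=C double bond, so the unsaturation ending is -ene.
Choose the numbering such that numbering from this end puts the double bond at C-2 rather than C-7.
That gives the double bond between C-2 and C-3.
The name is non-2-ene.

non-2-ene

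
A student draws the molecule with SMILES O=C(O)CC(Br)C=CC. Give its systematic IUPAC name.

Counting along the main chain through the –COOH group and the multiple bond gives 6 carbons: the parent is hexane.
A carboxylic acid (terminal –COOH) is the principal characteristic group, giving the suffix -oic acid.
The chain contains a C=C double bond, so the unsaturation ending is -ene.
Choose the numbering such that the carboxylic acid carbon is C-1 by definition.
That gives the double bond between C-4 and C-5; a bromo group at C-3.
The name is 3-bromohex-4-enoic acid.

3-bromohex-4-enoic acid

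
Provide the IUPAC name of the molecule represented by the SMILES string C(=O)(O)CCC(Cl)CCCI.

The longest carbon chain that includes the –COOH group has 7 carbons, so the parent hydride is heptane.
A carboxylic acid (terminal –COOH) is the principal characteristic group, giving the suffix -oic acid.
Choose the numbering such that the carboxylic acid carbon is C-1 by definition.
This places a chloro group at C-4; an iodo group at C-7.
The substituents are ordered alphabetically, ignoring any di-/tri- multipliers.
Putting it together: 4-chloro-7-iodoheptanoic acid.

4-chloro-7-iodoheptanoic acid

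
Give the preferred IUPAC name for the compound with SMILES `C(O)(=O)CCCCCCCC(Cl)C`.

The longest carbon chain that includes the –COOH group has 10 carbons, so the parent hydride is decane.
The highest-priority functional group is a carboxylic acid (terminal –COOH), so the name ends in -oic acid.
Choose the numbering such that the carboxylic acid carbon is C-1 by definition.
That gives a chloro group at C-9.
The name is 9-chlorodecanoic acid.

9-chlorodecanoic acid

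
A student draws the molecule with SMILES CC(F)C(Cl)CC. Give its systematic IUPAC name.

The longest carbon chain is 5 atoms: the parent is pentane.
Choose the numbering such that the substituent locant set {2,3} is lower than {3,4} at the first point of difference.
This places a chloro group at C-3; a fluoro group at C-2.
Prefixes are listed alphabetically: chloro, fluoro.
Putting it together: 3-chloro-2-fluoropentane.

3-chloro-2-fluoropentane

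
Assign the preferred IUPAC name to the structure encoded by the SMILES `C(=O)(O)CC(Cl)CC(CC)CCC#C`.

The longest carbon chain that includes the –COOH group and the multiple bond has 9 carbons, so the parent hydride is nonane.
The principal characteristic group is a carboxylic acid (terminal –COOH), named with the suffix -oic acid.
A C≡C triple bond in the chain gives the infix -yne-.
Choose the numbering such that the carboxylic acid carbon is C-1 by definition.
This places the triple bond between C-8 and C-9; a chloro group at C-3; an ethyl group at C-5.
Prefixes are listed alphabetically: chloro, ethyl.
Assembling the pieces gives 3-chloro-5-ethylnon-8-ynoic acid.

3-chloro-5-ethylnon-8-ynoic acid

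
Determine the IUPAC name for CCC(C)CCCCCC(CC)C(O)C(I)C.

4-ethyl-2-iodo-10-methyldodecan-3-ol

The longest carbon chain that includes the –OH group has 12 carbons, so the parent hydride is dodecane.
An alcohol (–OH) is the principal characteristic group, giving the suffix -ol.
The numbering direction is chosen so that numbering from this end puts the hydroxyl group at C-3 rather than C-10.
This places the hydroxyl at C-3; an ethyl group at C-4; an iodo group at C-2; a methyl group at C-10.
Prefixes are listed alphabetically: ethyl, iodo, methyl.
Assembling the pieces gives 4-ethyl-2-iodo-10-methyldodecan-3-ol.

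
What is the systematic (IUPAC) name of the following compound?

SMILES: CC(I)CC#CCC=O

6-iodohept-3-ynal

The longest chain bearing the –CHO group and the multiple bond is 7 carbons long (heptane).
The highest-priority functional group is an aldehyde (terminal –CHO), so the name ends in -al.
The chain contains a C≡C triple bond, so the unsaturation ending is -yne.
Number the chain so that the aldehyde carbon is C-1 by definition.
This places the triple bond between C-3 and C-4; an iodo group at C-6.
The name is 6-iodohept-3-ynal.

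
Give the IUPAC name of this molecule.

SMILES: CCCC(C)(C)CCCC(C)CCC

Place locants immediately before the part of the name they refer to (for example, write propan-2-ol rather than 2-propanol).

The parent chain contains 11 carbons (undecane).
Number the chain so that the substituent locant set {4,4,8} is lower than {4,8,8} at the first point of difference.
With this numbering: methyl groups at C-4 (×2) and C-8.
Putting it together: 4,4,8-trimethylundecane.

4,4,8-trimethylundecane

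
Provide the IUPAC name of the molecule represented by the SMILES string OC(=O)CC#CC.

pent-3-ynoic acid

The longest carbon chain that includes the –COOH group and the multiple bond has 5 carbons, so the parent hydride is pentane.
The principal characteristic group is a carboxylic acid (terminal –COOH), named with the suffix -oic acid.
A C≡C triple bond in the chain gives the infix -yne-.
Number the chain so that the carboxylic acid carbon is C-1 by definition.
That gives the triple bond between C-3 and C-4.
The name is pent-3-ynoic acid.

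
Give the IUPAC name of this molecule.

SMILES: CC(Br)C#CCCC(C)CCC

2-bromo-7-methyldec-3-yne

The longest carbon chain that includes the multiple bond has 10 carbons, so the parent hydride is decane.
A C≡C triple bond in the chain gives the infix -yne-.
The numbering direction is chosen so that numbering from this end puts the triple bond at C-3 rather than C-7.
That gives the triple bond between C-3 and C-4; a bromo group at C-2; a methyl group at C-7.
Substituent prefixes are cited in alphabetical order (multiplying prefixes like di-/tri- are ignored for ordering).
The name is 2-bromo-7-methyldec-3-yne.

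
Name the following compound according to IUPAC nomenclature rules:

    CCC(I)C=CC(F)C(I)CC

6-fluoro-3,7-diiodonon-4-ene

The longest carbon chain that includes the multiple bond has 9 carbons, so the parent hydride is nonane.
There is one C=C double bond, indicated by the ending -ene.
Choose the numbering such that numbering from this end puts the double bond at C-4 rather than C-5.
With this numbering: the double bond between C-4 and C-5; a fluoro group at C-6; iodo groups at C-3 and C-7.
Substituent prefixes are cited in alphabetical order (multiplying prefixes like di-/tri- are ignored for ordering).
Assembling the pieces gives 6-fluoro-3,7-diiodonon-4-ene.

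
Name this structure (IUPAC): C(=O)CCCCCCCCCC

undecanal

The longest chain bearing the –CHO group is 11 carbons long (undecane).
An aldehyde (terminal –CHO) is the principal characteristic group, giving the suffix -al.
Choose the numbering such that the aldehyde carbon is C-1 by definition.
Assembling the pieces gives undecanal.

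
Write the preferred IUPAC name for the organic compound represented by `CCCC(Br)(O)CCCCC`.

The longest carbon chain that includes the –OH group has 9 carbons, so the parent hydride is nonane.
An alcohol (–OH) is the principal characteristic group, giving the suffix -ol.
Number the chain so that numbering from this end puts the hydroxyl group at C-4 rather than C-6.
With this numbering: the hydroxyl at C-4; a bromo group at C-4.
The name is 4-bromononan-4-ol.

4-bromononan-4-ol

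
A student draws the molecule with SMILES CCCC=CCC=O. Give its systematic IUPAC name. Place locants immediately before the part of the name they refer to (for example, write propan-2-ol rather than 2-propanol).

The longest carbon chain that includes the –CHO group and the multiple bond has 7 carbons, so the parent hydride is heptane.
The principal characteristic group is an aldehyde (terminal –CHO), named with the suffix -al.
The chain contains a C=C double bond, so the unsaturation ending is -ene.
Choose the numbering such that the aldehyde carbon is C-1 by definition.
This places the double bond between C-3 and C-4.
The name is hept-3-enal.

hept-3-enal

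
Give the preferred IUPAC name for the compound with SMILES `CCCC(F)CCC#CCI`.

The longest carbon chain that includes the multiple bond has 9 carbons, so the parent hydride is nonane.
A C≡C triple bond in the chain gives the infix -yne-.
Number the chain so that numbering from this end puts the triple bond at C-2 rather than C-7.
With this numbering: the triple bond between C-2 and C-3; a fluoro group at C-6; an iodo group at C-1.
The substituents are ordered alphabetically, ignoring any di-/tri- multipliers.
Assembling the pieces gives 6-fluoro-1-iodonon-2-yne.

6-fluoro-1-iodonon-2-yne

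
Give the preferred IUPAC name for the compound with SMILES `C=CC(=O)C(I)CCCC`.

The longest carbon chain that includes the carbonyl and the multiple bond has 8 carbons, so the parent hydride is octane.
The principal characteristic group is a ketone (C=O on an internal carbon), named with the suffix -one.
There is one C=C double bond, indicated by the ending -ene.
The numbering direction is chosen so that numbering from this end puts the carbonyl group at C-3 rather than C-6.
With this numbering: the carbonyl at C-3; the double bond between C-1 and C-2; an iodo group at C-4.
The name is 4-iodooct-1-en-3-one.

4-iodooct-1-en-3-one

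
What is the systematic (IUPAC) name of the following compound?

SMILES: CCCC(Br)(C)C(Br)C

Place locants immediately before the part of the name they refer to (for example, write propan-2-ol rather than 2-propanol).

2,3-dibromo-3-methylhexane

The parent chain contains 6 carbons (hexane).
Number the chain so that the substituent locant set {2,3,3} is lower than {4,4,5} at the first point of difference.
That gives bromo groups at C-2 and C-3; a methyl group at C-3.
Substituent prefixes are cited in alphabetical order (multiplying prefixes like di-/tri- are ignored for ordering).
Assembling the pieces gives 2,3-dibromo-3-methylhexane.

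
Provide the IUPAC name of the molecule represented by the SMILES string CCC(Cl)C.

The parent chain contains 4 carbons (butane).
The numbering direction is chosen so that the substituent locant set {2} is lower than {3} at the first point of difference.
This places a chloro group at C-2.
Assembling the pieces gives 2-chlorobutane.

2-chlorobutane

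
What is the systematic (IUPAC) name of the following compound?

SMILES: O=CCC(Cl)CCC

The longest carbon chain that includes the –CHO group has 6 carbons, so the parent hydride is hexane.
An aldehyde (terminal –CHO) is the principal characteristic group, giving the suffix -al.
Choose the numbering such that the aldehyde carbon is C-1 by definition.
With this numbering: a chloro group at C-3.
The name is 3-chlorohexanal.

3-chlorohexanal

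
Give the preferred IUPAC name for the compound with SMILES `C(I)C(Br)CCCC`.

The longest continuous carbon chain has 6 atoms, so the parent hydride is hexane.
Number the chain so that the substituent locant set {1,2} is lower than {5,6} at the first point of difference.
That gives a bromo group at C-2; an iodo group at C-1.
The substituents are ordered alphabetically, ignoring any di-/tri- multipliers.
The name is 2-bromo-1-iodohexane.

2-bromo-1-iodohexane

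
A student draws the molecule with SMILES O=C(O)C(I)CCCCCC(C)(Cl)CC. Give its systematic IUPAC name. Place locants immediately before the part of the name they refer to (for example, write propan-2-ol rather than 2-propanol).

8-chloro-2-iodo-8-methyldecanoic acid

Counting along the main chain through the –COOH group gives 10 carbons: the parent is decane.
The highest-priority functional group is a carboxylic acid (terminal –COOH), so the name ends in -oic acid.
Number the chain so that the carboxylic acid carbon is C-1 by definition.
That gives a chloro group at C-8; an iodo group at C-2; a methyl group at C-8.
The substituents are ordered alphabetically, ignoring any di-/tri- multipliers.
The name is 8-chloro-2-iodo-8-methyldecanoic acid.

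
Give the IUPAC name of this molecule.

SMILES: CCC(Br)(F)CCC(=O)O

The longest carbon chain that includes the –COOH group has 6 carbons, so the parent hydride is hexane.
The highest-priority functional group is a carboxylic acid (terminal –COOH), so the name ends in -oic acid.
The numbering direction is chosen so that the carboxylic acid carbon is C-1 by definition.
That gives a bromo group at C-4; a fluoro group at C-4.
The substituents are ordered alphabetically, ignoring any di-/tri- multipliers.
Putting it together: 4-bromo-4-fluorohexanoic acid.

4-bromo-4-fluorohexanoic acid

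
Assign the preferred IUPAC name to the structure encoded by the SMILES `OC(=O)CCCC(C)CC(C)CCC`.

5,7-dimethyldecanoic acid

The longest chain bearing the –COOH group is 10 carbons long (decane).
The principal characteristic group is a carboxylic acid (terminal –COOH), named with the suffix -oic acid.
The numbering direction is chosen so that the carboxylic acid carbon is C-1 by definition.
That gives methyl groups at C-5 and C-7.
Putting it together: 5,7-dimethyldecanoic acid.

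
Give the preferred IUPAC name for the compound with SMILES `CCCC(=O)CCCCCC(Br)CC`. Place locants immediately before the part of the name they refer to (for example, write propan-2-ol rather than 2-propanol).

Counting along the main chain through the carbonyl gives 12 carbons: the parent is dodecane.
A ketone (C=O on an internal carbon) is the principal characteristic group, giving the suffix -one.
The numbering direction is chosen so that numbering from this end puts the carbonyl group at C-4 rather than C-9.
This places the carbonyl at C-4; a bromo group at C-10.
The name is 10-bromododecan-4-one.

10-bromododecan-4-one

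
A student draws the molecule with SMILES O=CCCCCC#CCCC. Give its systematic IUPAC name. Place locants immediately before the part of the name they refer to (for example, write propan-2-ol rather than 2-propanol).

dec-6-ynal

The longest carbon chain that includes the –CHO group and the multiple bond has 10 carbons, so the parent hydride is decane.
An aldehyde (terminal –CHO) is the principal characteristic group, giving the suffix -al.
The chain contains a C≡C triple bond, so the unsaturation ending is -yne.
Number the chain so that the aldehyde carbon is C-1 by definition.
This places the triple bond between C-6 and C-7.
Assembling the pieces gives dec-6-ynal.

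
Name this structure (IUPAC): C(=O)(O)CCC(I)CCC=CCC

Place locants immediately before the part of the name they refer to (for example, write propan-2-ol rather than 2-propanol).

The longest chain bearing the –COOH group and the multiple bond is 10 carbons long (decane).
A carboxylic acid (terminal –COOH) is the principal characteristic group, giving the suffix -oic acid.
The chain contains a C=C double bond, so the unsaturation ending is -ene.
The numbering direction is chosen so that the carboxylic acid carbon is C-1 by definition.
This places the double bond between C-7 and C-8; an iodo group at C-4.
The name is 4-iododec-7-enoic acid.

4-iododec-7-enoic acid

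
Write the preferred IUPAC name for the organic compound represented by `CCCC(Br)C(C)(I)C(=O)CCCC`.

7-bromo-6-iodo-6-methyldecan-5-one

Counting along the main chain through the carbonyl gives 10 carbons: the parent is decane.
A ketone (C=O on an internal carbon) is the principal characteristic group, giving the suffix -one.
Number the chain so that numbering from this end puts the carbonyl group at C-5 rather than C-6.
That gives the carbonyl at C-5; a bromo group at C-7; an iodo group at C-6; a methyl group at C-6.
Prefixes are listed alphabetically: bromo, iodo, methyl.
Assembling the pieces gives 7-bromo-6-iodo-6-methyldecan-5-one.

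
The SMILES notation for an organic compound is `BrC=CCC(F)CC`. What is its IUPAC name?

1-bromo-4-fluorohex-1-ene

The longest carbon chain that includes the multiple bond has 6 carbons, so the parent hydride is hexane.
The chain contains a C=C double bond, so the unsaturation ending is -ene.
The numbering direction is chosen so that numbering from this end puts the double bond at C-1 rather than C-5.
With this numbering: the double bond between C-1 and C-2; a bromo group at C-1; a fluoro group at C-4.
The substituents are ordered alphabetically, ignoring any di-/tri- multipliers.
Assembling the pieces gives 1-bromo-4-fluorohex-1-ene.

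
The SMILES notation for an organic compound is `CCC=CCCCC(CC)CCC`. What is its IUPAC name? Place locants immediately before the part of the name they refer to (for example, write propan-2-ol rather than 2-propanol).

8-ethylundec-3-ene

The longest chain bearing the multiple bond is 11 carbons long (undecane).
A C=C double bond in the chain gives the infix -ene-.
Choose the numbering such that numbering from this end puts the double bond at C-3 rather than C-8.
That gives the double bond between C-3 and C-4; an ethyl group at C-8.
Assembling the pieces gives 8-ethylundec-3-ene.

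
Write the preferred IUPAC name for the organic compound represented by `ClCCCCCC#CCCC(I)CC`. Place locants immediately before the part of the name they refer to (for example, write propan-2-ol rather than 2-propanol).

1-chloro-10-iodododec-6-yne

The longest chain bearing the multiple bond is 12 carbons long (dodecane).
There is one C≡C triple bond, indicated by the ending -yne.
Choose the numbering such that the substituent locant set {1,10} is lower than {3,12} at the first point of difference.
That gives the triple bond between C-6 and C-7; a chloro group at C-1; an iodo group at C-10.
Substituent prefixes are cited in alphabetical order (multiplying prefixes like di-/tri- are ignored for ordering).
Putting it together: 1-chloro-10-iodododec-6-yne.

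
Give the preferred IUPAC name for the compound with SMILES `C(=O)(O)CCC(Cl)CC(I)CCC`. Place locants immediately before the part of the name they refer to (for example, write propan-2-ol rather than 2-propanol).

4-chloro-6-iodononanoic acid

The longest chain bearing the –COOH group is 9 carbons long (nonane).
The highest-priority functional group is a carboxylic acid (terminal –COOH), so the name ends in -oic acid.
Choose the numbering such that the carboxylic acid carbon is C-1 by definition.
This places a chloro group at C-4; an iodo group at C-6.
Prefixes are listed alphabetically: chloro, iodo.
Assembling the pieces gives 4-chloro-6-iodononanoic acid.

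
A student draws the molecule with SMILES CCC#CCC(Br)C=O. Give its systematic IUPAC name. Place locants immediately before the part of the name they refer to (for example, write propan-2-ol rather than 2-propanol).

The longest carbon chain that includes the –CHO group and the multiple bond has 7 carbons, so the parent hydride is heptane.
The principal characteristic group is an aldehyde (terminal –CHO), named with the suffix -al.
A C≡C triple bond in the chain gives the infix -yne-.
Choose the numbering such that the aldehyde carbon is C-1 by definition.
This places the triple bond between C-4 and C-5; a bromo group at C-2.
The name is 2-bromohept-4-ynal.

2-bromohept-4-ynal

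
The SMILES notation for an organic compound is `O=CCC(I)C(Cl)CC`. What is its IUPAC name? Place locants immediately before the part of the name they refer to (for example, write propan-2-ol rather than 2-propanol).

4-chloro-3-iodohexanal

Counting along the main chain through the –CHO group gives 6 carbons: the parent is hexane.
The highest-priority functional group is an aldehyde (terminal –CHO), so the name ends in -al.
The numbering direction is chosen so that the aldehyde carbon is C-1 by definition.
This places a chloro group at C-4; an iodo group at C-3.
Prefixes are listed alphabetically: chloro, iodo.
The name is 4-chloro-3-iodohexanal.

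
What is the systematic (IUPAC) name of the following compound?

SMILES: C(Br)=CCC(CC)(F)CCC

1-bromo-4-ethyl-4-fluorohept-1-ene

The longest chain bearing the multiple bond is 7 carbons long (heptane).
The chain contains a C=C double bond, so the unsaturation ending is -ene.
Number the chain so that numbering from this end puts the double bond at C-1 rather than C-6.
That gives the double bond between C-1 and C-2; a bromo group at C-1; an ethyl group at C-4; a fluoro group at C-4.
The substituents are ordered alphabetically, ignoring any di-/tri- multipliers.
Putting it together: 1-bromo-4-ethyl-4-fluorohept-1-ene.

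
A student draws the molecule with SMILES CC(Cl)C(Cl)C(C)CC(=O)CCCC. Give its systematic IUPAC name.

8,9-dichloro-7-methyldecan-5-one

Counting along the main chain through the carbonyl gives 10 carbons: the parent is decane.
A ketone (C=O on an internal carbon) is the principal characteristic group, giving the suffix -one.
Number the chain so that numbering from this end puts the carbonyl group at C-5 rather than C-6.
With this numbering: the carbonyl at C-5; chloro groups at C-8 and C-9; a methyl group at C-7.
Prefixes are listed alphabetically: chloro, methyl.
Assembling the pieces gives 8,9-dichloro-7-methyldecan-5-one.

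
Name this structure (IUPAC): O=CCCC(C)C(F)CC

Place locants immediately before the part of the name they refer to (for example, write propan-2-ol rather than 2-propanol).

5-fluoro-4-methylheptanal

The longest carbon chain that includes the –CHO group has 7 carbons, so the parent hydride is heptane.
The principal characteristic group is an aldehyde (terminal –CHO), named with the suffix -al.
Choose the numbering such that the aldehyde carbon is C-1 by definition.
This places a fluoro group at C-5; a methyl group at C-4.
Substituent prefixes are cited in alphabetical order (multiplying prefixes like di-/tri- are ignored for ordering).
Putting it together: 5-fluoro-4-methylheptanal.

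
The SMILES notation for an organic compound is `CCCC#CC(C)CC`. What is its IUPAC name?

The longest carbon chain that includes the multiple bond has 8 carbons, so the parent hydride is octane.
There is one C≡C triple bond, indicated by the ending -yne.
Number the chain so that the substituent locant set {3} is lower than {6} at the first point of difference.
That gives the triple bond between C-4 and C-5; a methyl group at C-3.
Putting it together: 3-methyloct-4-yne.

3-methyloct-4-yne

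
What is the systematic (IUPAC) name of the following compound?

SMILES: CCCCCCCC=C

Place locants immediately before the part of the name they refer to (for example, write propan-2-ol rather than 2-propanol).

non-1-ene

The longest chain bearing the multiple bond is 9 carbons long (nonane).
A C=C double bond in the chain gives the infix -ene-.
Number the chain so that numbering from this end puts the double bond at C-1 rather than C-8.
That gives the double bond between C-1 and C-2.
Assembling the pieces gives non-1-ene.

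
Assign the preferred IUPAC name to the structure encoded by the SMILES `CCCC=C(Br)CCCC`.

The longest chain bearing the multiple bond is 9 carbons long (nonane).
A C=C double bond in the chain gives the infix -ene-.
Number the chain so that numbering from this end puts the double bond at C-4 rather than C-5.
With this numbering: the double bond between C-4 and C-5; a bromo group at C-5.
Assembling the pieces gives 5-bromonon-4-ene.

5-bromonon-4-ene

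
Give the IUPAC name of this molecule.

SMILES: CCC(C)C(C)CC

The parent chain contains 6 carbons (hexane).
Both numbering directions give the same locant set; either may be used.
With this numbering: methyl groups at C-3 and C-4.
The name is 3,4-dimethylhexane.

3,4-dimethylhexane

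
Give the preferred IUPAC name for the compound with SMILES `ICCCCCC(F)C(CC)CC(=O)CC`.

The longest chain bearing the carbonyl is 11 carbons long (undecane).
A ketone (C=O on an internal carbon) is the principal characteristic group, giving the suffix -one.
The numbering direction is chosen so that numbering from this end puts the carbonyl group at C-3 rather than C-9.
With this numbering: the carbonyl at C-3; an ethyl group at C-5; a fluoro group at C-6; an iodo group at C-11.
The substituents are ordered alphabetically, ignoring any di-/tri- multipliers.
Putting it together: 5-ethyl-6-fluoro-11-iodoundecan-3-one.

5-ethyl-6-fluoro-11-iodoundecan-3-one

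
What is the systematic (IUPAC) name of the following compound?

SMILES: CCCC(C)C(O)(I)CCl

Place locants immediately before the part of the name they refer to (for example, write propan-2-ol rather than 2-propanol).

The longest chain bearing the –OH group is 6 carbons long (hexane).
The principal characteristic group is an alcohol (–OH), named with the suffix -ol.
The numbering direction is chosen so that numbering from this end puts the hydroxyl group at C-2 rather than C-5.
This places the hydroxyl at C-2; a chloro group at C-1; an iodo group at C-2; a methyl group at C-3.
The substituents are ordered alphabetically, ignoring any di-/tri- multipliers.
Assembling the pieces gives 1-chloro-2-iodo-3-methylhexan-2-ol.

1-chloro-2-iodo-3-methylhexan-2-ol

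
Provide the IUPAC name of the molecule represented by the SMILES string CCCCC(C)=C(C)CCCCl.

1-chloro-4,5-dimethylnon-4-ene

The longest chain bearing the multiple bond is 9 carbons long (nonane).
The chain contains a C=C double bond, so the unsaturation ending is -ene.
The numbering direction is chosen so that numbering from this end puts the double bond at C-4 rather than C-5.
That gives the double bond between C-4 and C-5; a chloro group at C-1; methyl groups at C-4 and C-5.
Prefixes are listed alphabetically: chloro, methyl.
Assembling the pieces gives 1-chloro-4,5-dimethylnon-4-ene.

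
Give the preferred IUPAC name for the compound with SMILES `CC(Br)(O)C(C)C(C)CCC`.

The longest chain bearing the –OH group is 7 carbons long (heptane).
An alcohol (–OH) is the principal characteristic group, giving the suffix -ol.
Choose the numbering such that numbering from this end puts the hydroxyl group at C-2 rather than C-6.
With this numbering: the hydroxyl at C-2; a bromo group at C-2; methyl groups at C-3 and C-4.
Prefixes are listed alphabetically: bromo, methyl.
Assembling the pieces gives 2-bromo-3,4-dimethylheptan-2-ol.

2-bromo-3,4-dimethylheptan-2-ol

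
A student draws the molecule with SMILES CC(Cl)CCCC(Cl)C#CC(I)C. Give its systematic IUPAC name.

Counting along the main chain through the multiple bond gives 10 carbons: the parent is decane.
A C≡C triple bond in the chain gives the infix -yne-.
Choose the numbering such that numbering from this end puts the triple bond at C-3 rather than C-7.
That gives the triple bond between C-3 and C-4; chloro groups at C-5 and C-9; an iodo group at C-2.
Substituent prefixes are cited in alphabetical order (multiplying prefixes like di-/tri- are ignored for ordering).
Assembling the pieces gives 5,9-dichloro-2-iododec-3-yne.

5,9-dichloro-2-iododec-3-yne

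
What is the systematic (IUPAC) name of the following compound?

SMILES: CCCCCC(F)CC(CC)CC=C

4-ethyl-6-fluoroundec-1-ene

The longest chain bearing the multiple bond is 11 carbons long (undecane).
The chain contains a C=C double bond, so the unsaturation ending is -ene.
Number the chain so that numbering from this end puts the double bond at C-1 rather than C-10.
That gives the double bond between C-1 and C-2; an ethyl group at C-4; a fluoro group at C-6.
The substituents are ordered alphabetically, ignoring any di-/tri- multipliers.
The name is 4-ethyl-6-fluoroundec-1-ene.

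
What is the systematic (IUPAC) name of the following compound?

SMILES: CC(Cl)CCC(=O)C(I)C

6-chloro-2-iodoheptan-3-one

Counting along the main chain through the carbonyl gives 7 carbons: the parent is heptane.
The principal characteristic group is a ketone (C=O on an internal carbon), named with the suffix -one.
Choose the numbering such that numbering from this end puts the carbonyl group at C-3 rather than C-5.
With this numbering: the carbonyl at C-3; a chloro group at C-6; an iodo group at C-2.
The substituents are ordered alphabetically, ignoring any di-/tri- multipliers.
Putting it together: 6-chloro-2-iodoheptan-3-one.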